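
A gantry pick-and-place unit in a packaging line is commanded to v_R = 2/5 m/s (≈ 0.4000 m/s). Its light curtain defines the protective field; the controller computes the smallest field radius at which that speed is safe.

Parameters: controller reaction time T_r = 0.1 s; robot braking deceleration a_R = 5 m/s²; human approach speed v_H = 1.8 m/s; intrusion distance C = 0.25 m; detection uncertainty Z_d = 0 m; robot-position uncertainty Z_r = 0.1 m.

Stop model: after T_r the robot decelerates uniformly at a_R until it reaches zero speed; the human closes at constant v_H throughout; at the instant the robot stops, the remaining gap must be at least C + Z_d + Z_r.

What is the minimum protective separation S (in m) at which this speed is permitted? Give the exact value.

S_min = 73/100 m = 0.7300 m

T_s = v_R/a_R = (2/5)/5 = 0.0800 s
reaction-phase robot travel = 0.4000·0.1000 = 0.0400 m
robot covers 0.4000·0.0800 − ½·5.0000·0.0800² = 0.0160 m while stopping
person approaches 1.8000·(0.1000+0.0800) = 0.3240 m
margins: 0.2500+0.0000+0.1000 = 0.3500 m
S_min ≈ 0.0400+0.0160+0.3240+0.3500  ⇒  S_min = 73/100 m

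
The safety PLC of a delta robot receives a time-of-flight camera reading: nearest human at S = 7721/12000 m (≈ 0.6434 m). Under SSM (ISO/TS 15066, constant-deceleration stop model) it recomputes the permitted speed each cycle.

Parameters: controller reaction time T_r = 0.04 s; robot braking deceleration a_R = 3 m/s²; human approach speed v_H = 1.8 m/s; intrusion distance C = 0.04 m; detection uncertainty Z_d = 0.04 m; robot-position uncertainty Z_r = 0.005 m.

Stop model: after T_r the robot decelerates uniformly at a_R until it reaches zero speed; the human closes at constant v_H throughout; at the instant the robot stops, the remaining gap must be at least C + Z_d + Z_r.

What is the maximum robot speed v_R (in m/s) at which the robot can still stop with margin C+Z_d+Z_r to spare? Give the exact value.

quadratic (1/6)·v² + (16/25)·v + (-5837/12000) = 0
  disc = (16/25)² − 4·(1/6)·(-5837/12000) = 66049/90000 ; √disc = 257/300
  v_R = (−(16/25) + 257/300) / (2·(1/6)) = 13/20 m/s
check:
braking lasts T_s = (13/20)/3 = 0.2167 s
reaction-phase robot travel = 0.6500·0.0400 = 0.0260 m
robot covers 0.6500·0.2167 − ½·3.0000·0.2167² = 0.0704 m while stopping
human over T_r+T_s: 1.8000·(0.0400+0.2167) = 0.4620 m
margins: 0.0400+0.0400+0.0050 = 0.0850 m
sum ≈ 0.0260+0.0704+0.4620+0.0850 ≈ 0.6434 m = S ✓

v_R_max = 13/20 m/s = 0.6500 m/s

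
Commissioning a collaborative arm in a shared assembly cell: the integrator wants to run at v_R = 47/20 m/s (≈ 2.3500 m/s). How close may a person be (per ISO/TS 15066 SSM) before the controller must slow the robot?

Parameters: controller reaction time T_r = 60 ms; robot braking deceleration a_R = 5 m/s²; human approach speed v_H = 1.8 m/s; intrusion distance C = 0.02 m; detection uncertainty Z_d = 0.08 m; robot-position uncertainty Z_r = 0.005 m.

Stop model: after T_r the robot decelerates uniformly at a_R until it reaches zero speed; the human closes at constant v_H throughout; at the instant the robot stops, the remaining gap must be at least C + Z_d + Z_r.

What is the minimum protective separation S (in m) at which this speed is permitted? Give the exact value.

S_min = 7009/4000 m = 1.7523 m

stop time T_s = (47/20)/5 = 0.4700 s
robot covers v_R·T_r = 2.3500·0.0600 = 0.1410 m before braking
braking distance = 2.3500²/(2·5.0000) = 0.5523 m
human closes 1.8000·0.5300 = 0.9540 m
residual clearance needed = 0.0200+0.0800+0.0050 = 0.1050 m
S_min ≈ 0.1410+0.5523+0.9540+0.1050  ⇒  S_min = 7009/4000 m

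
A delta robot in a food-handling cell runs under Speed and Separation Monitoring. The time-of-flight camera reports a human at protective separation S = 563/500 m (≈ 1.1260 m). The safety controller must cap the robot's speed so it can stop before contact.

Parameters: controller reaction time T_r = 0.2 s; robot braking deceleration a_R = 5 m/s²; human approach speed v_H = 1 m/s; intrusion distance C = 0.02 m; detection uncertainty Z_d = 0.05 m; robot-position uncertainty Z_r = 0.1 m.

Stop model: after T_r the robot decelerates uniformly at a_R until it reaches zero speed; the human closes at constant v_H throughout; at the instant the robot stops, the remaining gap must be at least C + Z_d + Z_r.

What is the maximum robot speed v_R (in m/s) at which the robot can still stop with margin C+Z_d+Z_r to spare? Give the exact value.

at the boundary: (1/10)·v² + (2/5)·v + (-189/250) = 0
  disc = (2/5)² − 4·(1/10)·(-189/250) = 289/625 ; √disc = 17/25
  v_R = (−(2/5) + 17/25) / (2·(1/10)) = 7/5 m/s
check:
braking lasts T_s = (7/5)/5 = 0.2800 s
robot in T_r: 1.4000·0.2000 = 0.2800 m
braking distance = 1.4000²/(2·5.0000) = 0.1960 m
person approaches 1.0000·(0.2000+0.2800) = 0.4800 m
margins: 0.0200+0.0500+0.1000 = 0.1700 m
sum ≈ 0.2800+0.1960+0.4800+0.1700 ≈ 1.1260 m = S ✓

v_R_max = 7/5 m/s = 1.4000 m/s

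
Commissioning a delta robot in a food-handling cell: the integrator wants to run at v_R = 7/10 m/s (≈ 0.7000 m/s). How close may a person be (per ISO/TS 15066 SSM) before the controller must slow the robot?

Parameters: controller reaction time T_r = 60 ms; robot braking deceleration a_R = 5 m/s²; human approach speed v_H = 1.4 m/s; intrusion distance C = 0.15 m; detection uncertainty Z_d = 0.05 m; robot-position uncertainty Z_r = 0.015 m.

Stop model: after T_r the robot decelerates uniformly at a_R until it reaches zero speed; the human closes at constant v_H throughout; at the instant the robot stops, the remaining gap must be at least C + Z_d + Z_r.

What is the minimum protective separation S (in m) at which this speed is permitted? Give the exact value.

S_min = 293/500 m = 0.5860 m

braking lasts T_s = (7/10)/5 = 0.1400 s
reaction-phase robot travel = 0.7000·0.0600 = 0.0420 m
robot covers 0.7000·0.1400 − ½·5.0000·0.1400² = 0.0490 m while stopping
human over T_r+T_s: 1.4000·(0.0600+0.1400) = 0.2800 m
residual clearance needed = 0.1500+0.0500+0.0150 = 0.2150 m
S_min ≈ 0.0420+0.0490+0.2800+0.2150  ⇒  S_min = 293/500 m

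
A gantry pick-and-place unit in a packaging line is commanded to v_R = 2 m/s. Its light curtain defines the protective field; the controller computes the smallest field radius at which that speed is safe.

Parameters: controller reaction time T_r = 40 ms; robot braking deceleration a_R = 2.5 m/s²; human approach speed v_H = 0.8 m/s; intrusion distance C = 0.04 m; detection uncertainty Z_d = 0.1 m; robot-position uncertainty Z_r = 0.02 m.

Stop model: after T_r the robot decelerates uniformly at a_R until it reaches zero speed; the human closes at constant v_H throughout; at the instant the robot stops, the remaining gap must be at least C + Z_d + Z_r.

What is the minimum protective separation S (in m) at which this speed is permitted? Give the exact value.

S_min = 214/125 m = 1.7120 m

braking lasts T_s = 2/(5/2) = 0.8000 s
robot in T_r: 2.0000·0.0400 = 0.0800 m
braking distance = 2.0000²/(2·2.5000) = 0.8000 m
human closes 0.8000·0.8400 = 0.6720 m
margins: 0.0400+0.1000+0.0200 = 0.1600 m
S_min ≈ 0.0800+0.8000+0.6720+0.1600  ⇒  S_min = 214/125 m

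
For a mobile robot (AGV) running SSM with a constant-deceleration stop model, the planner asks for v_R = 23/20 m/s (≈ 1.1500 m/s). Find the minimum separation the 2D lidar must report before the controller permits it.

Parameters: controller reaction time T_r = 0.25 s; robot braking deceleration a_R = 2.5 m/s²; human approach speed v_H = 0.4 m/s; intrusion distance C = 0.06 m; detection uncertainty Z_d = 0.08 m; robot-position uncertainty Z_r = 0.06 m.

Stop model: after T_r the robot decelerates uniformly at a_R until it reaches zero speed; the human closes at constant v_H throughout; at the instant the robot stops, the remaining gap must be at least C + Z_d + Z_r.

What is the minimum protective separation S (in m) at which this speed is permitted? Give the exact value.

S_min = 259/250 m = 1.0360 m

braking lasts T_s = (23/20)/(5/2) = 0.4600 s
robot covers v_R·T_r = 1.1500·0.2500 = 0.2875 m before braking
robot covers 1.1500·0.4600 − ½·2.5000·0.4600² = 0.2645 m while stopping
human over T_r+T_s: 0.4000·(0.2500+0.4600) = 0.2840 m
residual clearance needed = 0.0600+0.0800+0.0600 = 0.2000 m
S_min ≈ 0.2875+0.2645+0.2840+0.2000  ⇒  S_min = 259/250 m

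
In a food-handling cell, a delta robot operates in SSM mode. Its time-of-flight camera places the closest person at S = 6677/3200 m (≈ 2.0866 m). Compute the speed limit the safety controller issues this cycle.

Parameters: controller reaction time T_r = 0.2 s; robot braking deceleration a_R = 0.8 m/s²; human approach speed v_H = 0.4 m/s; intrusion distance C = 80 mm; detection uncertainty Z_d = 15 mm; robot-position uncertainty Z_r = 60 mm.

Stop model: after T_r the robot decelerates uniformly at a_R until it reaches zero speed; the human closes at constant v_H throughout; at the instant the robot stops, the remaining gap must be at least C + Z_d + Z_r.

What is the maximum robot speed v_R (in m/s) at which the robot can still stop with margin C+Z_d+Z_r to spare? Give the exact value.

at the boundary: (5/8)·v² + (7/10)·v + (-237/128) = 0
  disc = (7/10)² − 4·(5/8)·(-237/128) = 32761/6400 ; √disc = 181/80
  v_R = (−(7/10) + 181/80) / (2·(5/8)) = 5/4 m/s
check:
T_s = v_R/a_R = (5/4)/(4/5) = 1.5625 s
reaction-phase robot travel = 1.2500·0.2000 = 0.2500 m
braking distance = 1.2500²/(2·0.8000) = 0.9766 m
human over T_r+T_s: 0.4000·(0.2000+1.5625) = 0.7050 m
margins: 0.0800+0.0150+0.0600 = 0.1550 m
sum ≈ 0.2500+0.9766+0.7050+0.1550 ≈ 2.0866 m = S ✓

v_R_max = 5/4 m/s = 1.2500 m/s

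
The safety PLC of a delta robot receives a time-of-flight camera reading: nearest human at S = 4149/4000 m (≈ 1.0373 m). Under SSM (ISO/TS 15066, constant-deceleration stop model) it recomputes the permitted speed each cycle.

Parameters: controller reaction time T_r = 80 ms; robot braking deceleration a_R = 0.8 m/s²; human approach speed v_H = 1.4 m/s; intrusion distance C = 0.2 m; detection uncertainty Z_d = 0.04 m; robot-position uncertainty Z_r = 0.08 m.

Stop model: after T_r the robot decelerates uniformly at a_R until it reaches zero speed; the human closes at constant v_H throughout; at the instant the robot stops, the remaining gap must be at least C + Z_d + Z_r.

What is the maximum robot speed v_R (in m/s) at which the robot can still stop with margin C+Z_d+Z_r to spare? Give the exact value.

v_R_max = 3/10 m/s = 0.3000 m/s

quadratic (5/8)·v² + (183/100)·v + (-2421/4000) = 0
  disc = (183/100)² − 4·(5/8)·(-2421/4000) = 194481/40000 ; √disc = 441/200
  v_R = (−(183/100) + 441/200) / (2·(5/8)) = 3/10 m/s
check:
T_s = v_R/a_R = (3/10)/(4/5) = 0.3750 s
robot in T_r: 0.3000·0.0800 = 0.0240 m
robot covers 0.3000·0.3750 − ½·0.8000·0.3750² = 0.0563 m while stopping
human over T_r+T_s: 1.4000·(0.0800+0.3750) = 0.6370 m
C+Z_d+Z_r = 0.2000+0.0400+0.0800 = 0.3200 m
sum ≈ 0.0240+0.0563+0.6370+0.3200 ≈ 1.0373 m = S ✓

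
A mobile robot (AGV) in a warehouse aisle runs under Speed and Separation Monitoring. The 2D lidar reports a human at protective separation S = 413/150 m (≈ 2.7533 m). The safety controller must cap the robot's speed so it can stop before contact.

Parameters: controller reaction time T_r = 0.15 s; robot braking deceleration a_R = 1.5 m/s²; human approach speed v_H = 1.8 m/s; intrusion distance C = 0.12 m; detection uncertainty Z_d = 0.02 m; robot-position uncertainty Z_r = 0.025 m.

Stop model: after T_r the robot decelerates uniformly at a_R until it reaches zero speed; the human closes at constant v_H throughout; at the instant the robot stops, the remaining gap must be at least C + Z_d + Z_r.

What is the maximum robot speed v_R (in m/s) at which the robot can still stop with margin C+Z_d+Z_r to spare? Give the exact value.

v_R_max = 13/10 m/s = 1.3000 m/s

collect terms ⇒ (1/3)·v_R² + (27/20)·v_R + (-1391/600) = 0
  disc = (27/20)² − 4·(1/3)·(-1391/600) = 17689/3600 ; √disc = 133/60
  v_R = (−(27/20) + 133/60) / (2·(1/3)) = 13/10 m/s
check:
stop time T_s = (13/10)/(3/2) = 0.8667 s
robot in T_r: 1.3000·0.1500 = 0.1950 m
robot covers 1.3000·0.8667 − ½·1.5000·0.8667² = 0.5633 m while stopping
human over T_r+T_s: 1.8000·(0.1500+0.8667) = 1.8300 m
margins: 0.1200+0.0200+0.0250 = 0.1650 m
sum ≈ 0.1950+0.5633+1.8300+0.1650 ≈ 2.7533 m = S ✓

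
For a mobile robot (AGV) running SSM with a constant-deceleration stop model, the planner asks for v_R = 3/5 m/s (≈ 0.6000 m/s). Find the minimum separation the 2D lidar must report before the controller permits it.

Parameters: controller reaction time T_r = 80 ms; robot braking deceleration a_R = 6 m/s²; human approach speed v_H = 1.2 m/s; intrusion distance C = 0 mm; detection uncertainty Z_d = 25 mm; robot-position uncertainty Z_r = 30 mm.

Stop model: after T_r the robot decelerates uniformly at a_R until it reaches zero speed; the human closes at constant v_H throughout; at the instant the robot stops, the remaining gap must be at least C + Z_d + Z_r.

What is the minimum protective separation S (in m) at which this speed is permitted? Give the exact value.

S_min = 349/1000 m = 0.3490 m

braking lasts T_s = (3/5)/6 = 0.1000 s
reaction-phase robot travel = 0.6000·0.0800 = 0.0480 m
braking distance = 0.6000²/(2·6.0000) = 0.0300 m
human closes 1.2000·0.1800 = 0.2160 m
C+Z_d+Z_r = 0.0000+0.0250+0.0300 = 0.0550 m
S_min ≈ 0.0480+0.0300+0.2160+0.0550  ⇒  S_min = 349/1000 m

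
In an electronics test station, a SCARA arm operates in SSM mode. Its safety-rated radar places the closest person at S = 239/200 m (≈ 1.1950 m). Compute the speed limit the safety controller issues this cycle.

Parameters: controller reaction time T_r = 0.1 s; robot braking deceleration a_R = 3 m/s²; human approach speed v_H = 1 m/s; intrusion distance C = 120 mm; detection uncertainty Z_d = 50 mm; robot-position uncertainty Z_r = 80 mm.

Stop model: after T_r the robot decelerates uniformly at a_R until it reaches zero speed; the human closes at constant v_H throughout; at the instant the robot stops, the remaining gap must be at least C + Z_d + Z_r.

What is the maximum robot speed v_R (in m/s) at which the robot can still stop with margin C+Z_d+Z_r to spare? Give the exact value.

at the boundary: (1/6)·v² + (13/30)·v + (-169/200) = 0
  disc = (13/30)² − 4·(1/6)·(-169/200) = 169/225 ; √disc = 13/15
  v_R = (−(13/30) + 13/15) / (2·(1/6)) = 13/10 m/s
check:
braking lasts T_s = (13/10)/3 = 0.4333 s
robot covers v_R·T_r = 1.3000·0.1000 = 0.1300 m before braking
robot covers 1.3000·0.4333 − ½·3.0000·0.4333² = 0.2817 m while stopping
human over T_r+T_s: 1.0000·(0.1000+0.4333) = 0.5333 m
residual clearance needed = 0.1200+0.0500+0.0800 = 0.2500 m
sum ≈ 0.1300+0.2817+0.5333+0.2500 ≈ 1.1950 m = S ✓

v_R_max = 13/10 m/s = 1.3000 m/s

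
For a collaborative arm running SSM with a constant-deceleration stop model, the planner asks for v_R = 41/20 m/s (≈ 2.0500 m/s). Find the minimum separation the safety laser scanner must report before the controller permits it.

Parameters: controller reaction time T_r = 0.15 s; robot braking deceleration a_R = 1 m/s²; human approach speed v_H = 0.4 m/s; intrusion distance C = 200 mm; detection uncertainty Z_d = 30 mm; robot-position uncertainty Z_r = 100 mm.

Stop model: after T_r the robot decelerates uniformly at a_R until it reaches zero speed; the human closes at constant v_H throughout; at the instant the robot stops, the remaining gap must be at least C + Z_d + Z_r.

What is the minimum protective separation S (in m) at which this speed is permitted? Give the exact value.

stop time T_s = (41/20)/1 = 2.0500 s
robot in T_r: 2.0500·0.1500 = 0.3075 m
robot covers 2.0500·2.0500 − ½·1.0000·2.0500² = 2.1012 m while stopping
human over T_r+T_s: 0.4000·(0.1500+2.0500) = 0.8800 m
residual clearance needed = 0.2000+0.0300+0.1000 = 0.3300 m
S_min ≈ 0.3075+2.1012+0.8800+0.3300  ⇒  S_min = 579/160 m

S_min = 579/160 m = 3.6187 m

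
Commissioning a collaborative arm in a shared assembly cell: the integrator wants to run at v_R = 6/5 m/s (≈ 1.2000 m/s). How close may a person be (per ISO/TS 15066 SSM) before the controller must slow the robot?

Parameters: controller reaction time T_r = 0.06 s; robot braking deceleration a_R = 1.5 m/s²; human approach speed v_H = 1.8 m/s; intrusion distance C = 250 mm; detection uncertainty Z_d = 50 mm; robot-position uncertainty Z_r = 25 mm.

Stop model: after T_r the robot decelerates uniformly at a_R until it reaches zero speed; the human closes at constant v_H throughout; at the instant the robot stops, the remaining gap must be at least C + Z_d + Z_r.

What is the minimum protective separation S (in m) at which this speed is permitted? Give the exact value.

braking lasts T_s = (6/5)/(3/2) = 0.8000 s
reaction-phase robot travel = 1.2000·0.0600 = 0.0720 m
robot covers 1.2000·0.8000 − ½·1.5000·0.8000² = 0.4800 m while stopping
human over T_r+T_s: 1.8000·(0.0600+0.8000) = 1.5480 m
residual clearance needed = 0.2500+0.0500+0.0250 = 0.3250 m
S_min ≈ 0.0720+0.4800+1.5480+0.3250  ⇒  S_min = 97/40 m

S_min = 97/40 m = 2.4250 m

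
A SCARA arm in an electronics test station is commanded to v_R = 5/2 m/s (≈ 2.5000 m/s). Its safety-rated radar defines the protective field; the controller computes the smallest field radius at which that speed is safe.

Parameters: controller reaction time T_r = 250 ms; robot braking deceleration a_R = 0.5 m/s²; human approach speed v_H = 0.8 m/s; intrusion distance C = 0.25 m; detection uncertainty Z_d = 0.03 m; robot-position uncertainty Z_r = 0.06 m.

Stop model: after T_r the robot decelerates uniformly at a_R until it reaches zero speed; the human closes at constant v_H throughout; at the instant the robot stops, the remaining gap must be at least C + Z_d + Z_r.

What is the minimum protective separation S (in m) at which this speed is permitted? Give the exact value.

S_min = 2283/200 m = 11.4150 m

stop time T_s = (5/2)/(1/2) = 5.0000 s
robot covers v_R·T_r = 2.5000·0.2500 = 0.6250 m before braking
robot covers 2.5000·5.0000 − ½·0.5000·5.0000² = 6.2500 m while stopping
human over T_r+T_s: 0.8000·(0.2500+5.0000) = 4.2000 m
residual clearance needed = 0.2500+0.0300+0.0600 = 0.3400 m
S_min ≈ 0.6250+6.2500+4.2000+0.3400  ⇒  S_min = 2283/200 m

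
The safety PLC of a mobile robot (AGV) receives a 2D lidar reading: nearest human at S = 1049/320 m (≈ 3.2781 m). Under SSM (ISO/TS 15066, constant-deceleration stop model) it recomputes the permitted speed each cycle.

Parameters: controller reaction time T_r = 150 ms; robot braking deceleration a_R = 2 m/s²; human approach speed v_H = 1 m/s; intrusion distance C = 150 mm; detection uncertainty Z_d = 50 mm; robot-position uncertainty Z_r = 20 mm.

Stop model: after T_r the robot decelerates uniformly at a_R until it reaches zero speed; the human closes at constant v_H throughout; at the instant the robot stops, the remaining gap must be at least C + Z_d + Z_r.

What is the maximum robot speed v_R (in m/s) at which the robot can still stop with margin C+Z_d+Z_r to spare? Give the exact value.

v_R_max = 47/20 m/s = 2.3500 m/s

quadratic (1/4)·v² + (13/20)·v + (-4653/1600) = 0
  disc = (13/20)² − 4·(1/4)·(-4653/1600) = 5329/1600 ; √disc = 73/40
  v_R = (−(13/20) + 73/40) / (2·(1/4)) = 47/20 m/s
check:
stop time T_s = (47/20)/2 = 1.1750 s
robot covers v_R·T_r = 2.3500·0.1500 = 0.3525 m before braking
robot covers 2.3500·1.1750 − ½·2.0000·1.1750² = 1.3806 m while stopping
person approaches 1.0000·(0.1500+1.1750) = 1.3250 m
C+Z_d+Z_r = 0.1500+0.0500+0.0200 = 0.2200 m
sum ≈ 0.3525+1.3806+1.3250+0.2200 ≈ 3.2781 m = S ✓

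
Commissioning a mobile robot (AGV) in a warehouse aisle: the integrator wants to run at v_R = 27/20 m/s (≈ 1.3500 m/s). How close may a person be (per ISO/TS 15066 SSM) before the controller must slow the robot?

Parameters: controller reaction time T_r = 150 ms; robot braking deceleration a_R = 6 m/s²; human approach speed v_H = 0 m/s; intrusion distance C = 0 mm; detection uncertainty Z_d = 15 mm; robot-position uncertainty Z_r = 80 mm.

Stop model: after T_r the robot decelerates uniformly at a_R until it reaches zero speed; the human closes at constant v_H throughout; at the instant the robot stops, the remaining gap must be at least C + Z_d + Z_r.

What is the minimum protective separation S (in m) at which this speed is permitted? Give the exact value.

S_min = 719/1600 m = 0.4494 m

T_s = v_R/a_R = (27/20)/6 = 0.2250 s
reaction-phase robot travel = 1.3500·0.1500 = 0.2025 m
robot under decel: 1.3500²/(2·6.0000) = 0.1519 m
human over T_r+T_s: 0.0000·(0.1500+0.2250) = 0.0000 m
C+Z_d+Z_r = 0.0000+0.0150+0.0800 = 0.0950 m
S_min ≈ 0.2025+0.1519+0.0000+0.0950  ⇒  S_min = 719/1600 m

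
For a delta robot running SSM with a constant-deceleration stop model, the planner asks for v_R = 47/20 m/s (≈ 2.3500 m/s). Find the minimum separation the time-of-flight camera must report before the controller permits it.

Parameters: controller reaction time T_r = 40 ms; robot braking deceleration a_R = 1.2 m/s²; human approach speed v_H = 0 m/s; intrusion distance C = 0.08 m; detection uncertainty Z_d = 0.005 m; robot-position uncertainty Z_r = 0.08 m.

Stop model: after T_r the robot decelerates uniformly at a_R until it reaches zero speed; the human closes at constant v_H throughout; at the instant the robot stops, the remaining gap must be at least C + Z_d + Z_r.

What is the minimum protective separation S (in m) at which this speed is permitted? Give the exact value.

braking lasts T_s = (47/20)/(6/5) = 1.9583 s
robot covers v_R·T_r = 2.3500·0.0400 = 0.0940 m before braking
robot covers 2.3500·1.9583 − ½·1.2000·1.9583² = 2.3010 m while stopping
human closes 0.0000·1.9983 = 0.0000 m
margins: 0.0800+0.0050+0.0800 = 0.1650 m
S_min ≈ 0.0940+2.3010+0.0000+0.1650  ⇒  S_min = 61441/24000 m

S_min = 61441/24000 m = 2.5600 m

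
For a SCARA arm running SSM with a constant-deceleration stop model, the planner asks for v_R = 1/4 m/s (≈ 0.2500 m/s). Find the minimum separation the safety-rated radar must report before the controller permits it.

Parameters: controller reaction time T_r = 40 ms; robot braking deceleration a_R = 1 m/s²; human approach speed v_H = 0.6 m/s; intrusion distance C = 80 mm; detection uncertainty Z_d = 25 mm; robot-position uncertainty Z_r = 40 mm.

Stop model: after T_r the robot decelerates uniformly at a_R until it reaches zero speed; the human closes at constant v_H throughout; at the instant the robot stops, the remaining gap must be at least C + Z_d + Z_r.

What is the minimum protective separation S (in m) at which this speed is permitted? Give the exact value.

S_min = 1441/4000 m = 0.3603 m

stop time T_s = (1/4)/1 = 0.2500 s
robot covers v_R·T_r = 0.2500·0.0400 = 0.0100 m before braking
robot under decel: 0.2500²/(2·1.0000) = 0.0312 m
human closes 0.6000·0.2900 = 0.1740 m
residual clearance needed = 0.0800+0.0250+0.0400 = 0.1450 m
S_min ≈ 0.0100+0.0312+0.1740+0.1450  ⇒  S_min = 1441/4000 m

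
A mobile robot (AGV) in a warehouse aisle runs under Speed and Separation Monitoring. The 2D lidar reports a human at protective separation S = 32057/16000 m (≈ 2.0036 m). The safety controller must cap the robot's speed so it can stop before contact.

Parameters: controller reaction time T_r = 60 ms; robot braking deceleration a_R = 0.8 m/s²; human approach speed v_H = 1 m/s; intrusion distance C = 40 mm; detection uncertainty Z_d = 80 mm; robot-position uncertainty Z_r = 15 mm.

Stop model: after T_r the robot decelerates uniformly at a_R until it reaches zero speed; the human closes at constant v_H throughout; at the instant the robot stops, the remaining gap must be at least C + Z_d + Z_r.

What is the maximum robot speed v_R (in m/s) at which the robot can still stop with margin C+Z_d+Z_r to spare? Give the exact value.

v_R_max = 19/20 m/s = 0.9500 m/s

at the boundary: (5/8)·v² + (131/100)·v + (-28937/16000) = 0
  disc = (131/100)² − 4·(5/8)·(-28937/16000) = 998001/160000 ; √disc = 999/400
  v_R = (−(131/100) + 999/400) / (2·(5/8)) = 19/20 m/s
check:
braking lasts T_s = (19/20)/(4/5) = 1.1875 s
robot in T_r: 0.9500·0.0600 = 0.0570 m
robot under decel: 0.9500²/(2·0.8000) = 0.5641 m
person approaches 1.0000·(0.0600+1.1875) = 1.2475 m
C+Z_d+Z_r = 0.0400+0.0800+0.0150 = 0.1350 m
sum ≈ 0.0570+0.5641+1.2475+0.1350 ≈ 2.0036 m = S ✓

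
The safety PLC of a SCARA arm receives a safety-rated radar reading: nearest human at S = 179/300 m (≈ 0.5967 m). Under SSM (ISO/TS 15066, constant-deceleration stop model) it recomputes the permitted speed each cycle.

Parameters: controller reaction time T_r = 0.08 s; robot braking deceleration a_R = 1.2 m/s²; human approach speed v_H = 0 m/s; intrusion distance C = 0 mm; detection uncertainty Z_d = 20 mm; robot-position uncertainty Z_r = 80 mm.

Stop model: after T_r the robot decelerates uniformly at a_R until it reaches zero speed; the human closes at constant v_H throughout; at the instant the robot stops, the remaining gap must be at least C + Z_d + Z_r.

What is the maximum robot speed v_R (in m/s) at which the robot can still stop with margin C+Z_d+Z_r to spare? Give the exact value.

at the boundary: (5/12)·v² + (2/25)·v + (-149/300) = 0
  disc = (2/25)² − 4·(5/12)·(-149/300) = 18769/22500 ; √disc = 137/150
  v_R = (−(2/25) + 137/150) / (2·(5/12)) = 1 m/s
check:
T_s = v_R/a_R = 1/(6/5) = 0.8333 s
robot covers v_R·T_r = 1.0000·0.0800 = 0.0800 m before braking
braking distance = 1.0000²/(2·1.2000) = 0.4167 m
person approaches 0.0000·(0.0800+0.8333) = 0.0000 m
residual clearance needed = 0.0000+0.0200+0.0800 = 0.1000 m
sum ≈ 0.0800+0.4167+0.0000+0.1000 ≈ 0.5967 m = S ✓

v_R_max = 1 m/s = 1.0000 m/s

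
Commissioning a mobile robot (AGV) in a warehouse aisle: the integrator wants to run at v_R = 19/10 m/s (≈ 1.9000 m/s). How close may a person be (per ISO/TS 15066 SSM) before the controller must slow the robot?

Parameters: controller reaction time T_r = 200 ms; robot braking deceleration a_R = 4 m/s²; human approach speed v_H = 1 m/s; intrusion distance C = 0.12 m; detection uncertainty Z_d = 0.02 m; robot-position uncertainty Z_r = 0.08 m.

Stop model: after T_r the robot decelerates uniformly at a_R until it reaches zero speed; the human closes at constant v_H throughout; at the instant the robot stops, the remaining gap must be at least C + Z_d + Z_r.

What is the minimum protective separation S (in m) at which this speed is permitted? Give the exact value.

S_min = 1381/800 m = 1.7263 m

braking lasts T_s = (19/10)/4 = 0.4750 s
robot covers v_R·T_r = 1.9000·0.2000 = 0.3800 m before braking
robot covers 1.9000·0.4750 − ½·4.0000·0.4750² = 0.4512 m while stopping
human over T_r+T_s: 1.0000·(0.2000+0.4750) = 0.6750 m
margins: 0.1200+0.0200+0.0800 = 0.2200 m
S_min ≈ 0.3800+0.4512+0.6750+0.2200  ⇒  S_min = 1381/800 m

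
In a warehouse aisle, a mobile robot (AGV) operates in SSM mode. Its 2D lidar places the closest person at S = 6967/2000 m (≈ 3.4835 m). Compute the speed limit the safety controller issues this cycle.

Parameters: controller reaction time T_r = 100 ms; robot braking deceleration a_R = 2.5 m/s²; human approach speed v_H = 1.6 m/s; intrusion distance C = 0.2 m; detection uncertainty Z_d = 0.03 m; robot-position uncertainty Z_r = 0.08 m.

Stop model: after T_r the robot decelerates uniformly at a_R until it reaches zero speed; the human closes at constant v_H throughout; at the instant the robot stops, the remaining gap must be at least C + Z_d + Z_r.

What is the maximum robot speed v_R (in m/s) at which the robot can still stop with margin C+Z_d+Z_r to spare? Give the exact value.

quadratic (1/5)·v² + (37/50)·v + (-6027/2000) = 0
  disc = (37/50)² − 4·(1/5)·(-6027/2000) = 1849/625 ; √disc = 43/25
  v_R = (−(37/50) + 43/25) / (2·(1/5)) = 49/20 m/s
check:
T_s = v_R/a_R = (49/20)/(5/2) = 0.9800 s
robot in T_r: 2.4500·0.1000 = 0.2450 m
braking distance = 2.4500²/(2·2.5000) = 1.2005 m
person approaches 1.6000·(0.1000+0.9800) = 1.7280 m
margins: 0.2000+0.0300+0.0800 = 0.3100 m
sum ≈ 0.2450+1.2005+1.7280+0.3100 ≈ 3.4835 m = S ✓

v_R_max = 49/20 m/s = 2.4500 m/s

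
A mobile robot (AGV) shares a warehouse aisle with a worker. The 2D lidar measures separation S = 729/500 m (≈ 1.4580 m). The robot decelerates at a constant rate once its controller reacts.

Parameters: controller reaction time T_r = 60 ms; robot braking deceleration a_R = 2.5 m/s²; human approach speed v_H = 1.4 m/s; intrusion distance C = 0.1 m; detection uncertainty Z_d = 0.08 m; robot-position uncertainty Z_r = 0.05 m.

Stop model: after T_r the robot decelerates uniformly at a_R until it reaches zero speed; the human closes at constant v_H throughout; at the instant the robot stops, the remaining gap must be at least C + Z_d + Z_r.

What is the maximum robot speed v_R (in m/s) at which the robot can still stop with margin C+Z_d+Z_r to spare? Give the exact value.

v_R_max = 13/10 m/s = 1.3000 m/s

at the boundary: (1/5)·v² + (31/50)·v + (-143/125) = 0
  disc = (31/50)² − 4·(1/5)·(-143/125) = 3249/2500 ; √disc = 57/50
  v_R = (−(31/50) + 57/50) / (2·(1/5)) = 13/10 m/s
check:
braking lasts T_s = (13/10)/(5/2) = 0.5200 s
reaction-phase robot travel = 1.3000·0.0600 = 0.0780 m
robot under decel: 1.3000²/(2·2.5000) = 0.3380 m
person approaches 1.4000·(0.0600+0.5200) = 0.8120 m
C+Z_d+Z_r = 0.1000+0.0800+0.0500 = 0.2300 m
sum ≈ 0.0780+0.3380+0.8120+0.2300 ≈ 1.4580 m = S ✓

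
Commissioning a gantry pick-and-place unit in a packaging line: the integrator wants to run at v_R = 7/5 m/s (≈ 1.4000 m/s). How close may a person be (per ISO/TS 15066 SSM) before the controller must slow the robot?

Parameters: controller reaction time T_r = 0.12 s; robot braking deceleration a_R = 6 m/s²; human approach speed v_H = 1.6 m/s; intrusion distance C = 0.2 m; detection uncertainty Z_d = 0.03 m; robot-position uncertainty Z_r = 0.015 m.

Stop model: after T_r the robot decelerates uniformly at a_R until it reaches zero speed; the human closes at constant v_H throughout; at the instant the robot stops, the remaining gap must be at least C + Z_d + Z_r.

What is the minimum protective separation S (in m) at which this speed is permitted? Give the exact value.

braking lasts T_s = (7/5)/6 = 0.2333 s
robot in T_r: 1.4000·0.1200 = 0.1680 m
robot covers 1.4000·0.2333 − ½·6.0000·0.2333² = 0.1633 m while stopping
human over T_r+T_s: 1.6000·(0.1200+0.2333) = 0.5653 m
C+Z_d+Z_r = 0.2000+0.0300+0.0150 = 0.2450 m
S_min ≈ 0.1680+0.1633+0.5653+0.2450  ⇒  S_min = 137/120 m

S_min = 137/120 m = 1.1417 m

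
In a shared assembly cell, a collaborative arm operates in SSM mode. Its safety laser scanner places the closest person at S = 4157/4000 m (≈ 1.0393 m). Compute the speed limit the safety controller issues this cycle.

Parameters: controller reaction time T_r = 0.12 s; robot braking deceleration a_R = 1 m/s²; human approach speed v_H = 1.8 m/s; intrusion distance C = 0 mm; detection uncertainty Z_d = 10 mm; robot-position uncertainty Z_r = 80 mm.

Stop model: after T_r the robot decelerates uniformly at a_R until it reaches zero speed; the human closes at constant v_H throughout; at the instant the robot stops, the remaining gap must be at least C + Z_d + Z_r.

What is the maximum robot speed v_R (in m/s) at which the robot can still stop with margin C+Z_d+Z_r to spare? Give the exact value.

v_R_max = 7/20 m/s = 0.3500 m/s

collect terms ⇒ (1/2)·v_R² + (48/25)·v_R + (-2933/4000) = 0
  disc = (48/25)² − 4·(1/2)·(-2933/4000) = 51529/10000 ; √disc = 227/100
  v_R = (−(48/25) + 227/100) / (2·(1/2)) = 7/20 m/s
check:
stop time T_s = (7/20)/1 = 0.3500 s
robot covers v_R·T_r = 0.3500·0.1200 = 0.0420 m before braking
braking distance = 0.3500²/(2·1.0000) = 0.0612 m
human closes 1.8000·0.4700 = 0.8460 m
margins: 0.0000+0.0100+0.0800 = 0.0900 m
sum ≈ 0.0420+0.0612+0.8460+0.0900 ≈ 1.0393 m = S ✓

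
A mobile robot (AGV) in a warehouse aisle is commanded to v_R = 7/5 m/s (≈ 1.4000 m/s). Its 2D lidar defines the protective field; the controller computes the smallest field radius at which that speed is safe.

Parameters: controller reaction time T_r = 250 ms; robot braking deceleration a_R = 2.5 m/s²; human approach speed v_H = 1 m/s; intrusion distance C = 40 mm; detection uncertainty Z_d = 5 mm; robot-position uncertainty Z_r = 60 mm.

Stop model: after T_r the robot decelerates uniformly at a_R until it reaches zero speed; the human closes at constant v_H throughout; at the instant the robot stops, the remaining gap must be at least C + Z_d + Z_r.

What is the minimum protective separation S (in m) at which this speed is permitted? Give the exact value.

stop time T_s = (7/5)/(5/2) = 0.5600 s
reaction-phase robot travel = 1.4000·0.2500 = 0.3500 m
robot covers 1.4000·0.5600 − ½·2.5000·0.5600² = 0.3920 m while stopping
human closes 1.0000·0.8100 = 0.8100 m
residual clearance needed = 0.0400+0.0050+0.0600 = 0.1050 m
S_min ≈ 0.3500+0.3920+0.8100+0.1050  ⇒  S_min = 1657/1000 m

S_min = 1657/1000 m = 1.6570 m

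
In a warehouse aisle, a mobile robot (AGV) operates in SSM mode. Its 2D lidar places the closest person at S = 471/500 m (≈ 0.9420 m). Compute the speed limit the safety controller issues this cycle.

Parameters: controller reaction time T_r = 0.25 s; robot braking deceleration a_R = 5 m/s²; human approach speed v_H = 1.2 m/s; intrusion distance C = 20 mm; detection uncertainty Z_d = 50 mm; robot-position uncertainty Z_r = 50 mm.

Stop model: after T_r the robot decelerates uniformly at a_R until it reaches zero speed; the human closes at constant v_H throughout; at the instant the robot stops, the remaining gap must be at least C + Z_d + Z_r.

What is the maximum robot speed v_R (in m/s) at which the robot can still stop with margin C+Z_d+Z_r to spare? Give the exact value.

at the boundary: (1/10)·v² + (49/100)·v + (-261/500) = 0
  disc = (49/100)² − 4·(1/10)·(-261/500) = 4489/10000 ; √disc = 67/100
  v_R = (−(49/100) + 67/100) / (2·(1/10)) = 9/10 m/s
check:
stop time T_s = (9/10)/5 = 0.1800 s
reaction-phase robot travel = 0.9000·0.2500 = 0.2250 m
robot covers 0.9000·0.1800 − ½·5.0000·0.1800² = 0.0810 m while stopping
human over T_r+T_s: 1.2000·(0.2500+0.1800) = 0.5160 m
C+Z_d+Z_r = 0.0200+0.0500+0.0500 = 0.1200 m
sum ≈ 0.2250+0.0810+0.5160+0.1200 ≈ 0.9420 m = S ✓

v_R_max = 9/10 m/s = 0.9000 m/s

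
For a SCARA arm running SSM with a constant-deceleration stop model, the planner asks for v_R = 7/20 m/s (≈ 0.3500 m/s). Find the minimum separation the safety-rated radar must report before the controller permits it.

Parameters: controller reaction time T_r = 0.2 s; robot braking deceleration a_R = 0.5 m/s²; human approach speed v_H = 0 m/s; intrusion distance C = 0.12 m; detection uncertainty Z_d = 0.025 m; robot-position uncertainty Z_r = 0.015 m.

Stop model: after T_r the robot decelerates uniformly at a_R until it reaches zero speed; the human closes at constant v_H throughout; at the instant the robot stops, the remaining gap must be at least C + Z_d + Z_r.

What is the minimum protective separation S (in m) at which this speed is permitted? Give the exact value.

T_s = v_R/a_R = (7/20)/(1/2) = 0.7000 s
reaction-phase robot travel = 0.3500·0.2000 = 0.0700 m
robot under decel: 0.3500²/(2·0.5000) = 0.1225 m
human closes 0.0000·0.9000 = 0.0000 m
residual clearance needed = 0.1200+0.0250+0.0150 = 0.1600 m
S_min ≈ 0.0700+0.1225+0.0000+0.1600  ⇒  S_min = 141/400 m

S_min = 141/400 m = 0.3525 m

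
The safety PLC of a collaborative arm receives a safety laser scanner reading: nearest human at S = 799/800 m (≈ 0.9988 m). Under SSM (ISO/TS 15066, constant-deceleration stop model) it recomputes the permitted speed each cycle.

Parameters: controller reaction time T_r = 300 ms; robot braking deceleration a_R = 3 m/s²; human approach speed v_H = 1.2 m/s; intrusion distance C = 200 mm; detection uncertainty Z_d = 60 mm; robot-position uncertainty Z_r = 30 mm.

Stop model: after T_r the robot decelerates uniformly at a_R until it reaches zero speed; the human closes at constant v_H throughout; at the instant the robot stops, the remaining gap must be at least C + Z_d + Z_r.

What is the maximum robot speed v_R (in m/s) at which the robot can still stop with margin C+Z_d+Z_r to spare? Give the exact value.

v_R_max = 9/20 m/s = 0.4500 m/s

at the boundary: (1/6)·v² + (7/10)·v + (-279/800) = 0
  disc = (7/10)² − 4·(1/6)·(-279/800) = 289/400 ; √disc = 17/20
  v_R = (−(7/10) + 17/20) / (2·(1/6)) = 9/20 m/s
check:
stop time T_s = (9/20)/3 = 0.1500 s
reaction-phase robot travel = 0.4500·0.3000 = 0.1350 m
braking distance = 0.4500²/(2·3.0000) = 0.0338 m
person approaches 1.2000·(0.3000+0.1500) = 0.5400 m
C+Z_d+Z_r = 0.2000+0.0600+0.0300 = 0.2900 m
sum ≈ 0.1350+0.0338+0.5400+0.2900 ≈ 0.9988 m = S ✓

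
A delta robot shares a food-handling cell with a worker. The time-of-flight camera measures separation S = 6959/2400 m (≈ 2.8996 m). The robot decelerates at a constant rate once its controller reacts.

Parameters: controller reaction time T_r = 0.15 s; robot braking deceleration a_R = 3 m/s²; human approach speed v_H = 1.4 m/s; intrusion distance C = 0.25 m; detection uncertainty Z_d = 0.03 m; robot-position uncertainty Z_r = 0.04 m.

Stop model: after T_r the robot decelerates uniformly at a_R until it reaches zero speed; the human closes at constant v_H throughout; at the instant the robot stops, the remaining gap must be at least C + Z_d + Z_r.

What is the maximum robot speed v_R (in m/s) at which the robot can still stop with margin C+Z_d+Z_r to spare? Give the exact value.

v_R_max = 47/20 m/s = 2.3500 m/s

collect terms ⇒ (1/6)·v_R² + (37/60)·v_R + (-5687/2400) = 0
  disc = (37/60)² − 4·(1/6)·(-5687/2400) = 49/25 ; √disc = 7/5
  v_R = (−(37/60) + 7/5) / (2·(1/6)) = 47/20 m/s
check:
stop time T_s = (47/20)/3 = 0.7833 s
robot in T_r: 2.3500·0.1500 = 0.3525 m
braking distance = 2.3500²/(2·3.0000) = 0.9204 m
human over T_r+T_s: 1.4000·(0.1500+0.7833) = 1.3067 m
C+Z_d+Z_r = 0.2500+0.0300+0.0400 = 0.3200 m
sum ≈ 0.3525+0.9204+1.3067+0.3200 ≈ 2.8996 m = S ✓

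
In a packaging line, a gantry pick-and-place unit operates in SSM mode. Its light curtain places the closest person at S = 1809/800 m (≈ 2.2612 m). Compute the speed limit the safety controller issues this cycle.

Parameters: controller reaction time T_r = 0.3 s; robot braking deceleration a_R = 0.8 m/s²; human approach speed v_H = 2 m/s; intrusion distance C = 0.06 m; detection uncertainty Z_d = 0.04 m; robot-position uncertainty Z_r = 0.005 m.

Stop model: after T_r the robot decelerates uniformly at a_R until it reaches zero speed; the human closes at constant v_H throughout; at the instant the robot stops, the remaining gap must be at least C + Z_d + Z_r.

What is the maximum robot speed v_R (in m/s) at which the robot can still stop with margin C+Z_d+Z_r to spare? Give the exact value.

at the boundary: (5/8)·v² + (14/5)·v + (-249/160) = 0
  disc = (14/5)² − 4·(5/8)·(-249/160) = 18769/1600 ; √disc = 137/40
  v_R = (−(14/5) + 137/40) / (2·(5/8)) = 1/2 m/s
check:
braking lasts T_s = (1/2)/(4/5) = 0.6250 s
reaction-phase robot travel = 0.5000·0.3000 = 0.1500 m
braking distance = 0.5000²/(2·0.8000) = 0.1562 m
human closes 2.0000·0.9250 = 1.8500 m
C+Z_d+Z_r = 0.0600+0.0400+0.0050 = 0.1050 m
sum ≈ 0.1500+0.1562+1.8500+0.1050 ≈ 2.2612 m = S ✓

v_R_max = 1/2 m/s = 0.5000 m/s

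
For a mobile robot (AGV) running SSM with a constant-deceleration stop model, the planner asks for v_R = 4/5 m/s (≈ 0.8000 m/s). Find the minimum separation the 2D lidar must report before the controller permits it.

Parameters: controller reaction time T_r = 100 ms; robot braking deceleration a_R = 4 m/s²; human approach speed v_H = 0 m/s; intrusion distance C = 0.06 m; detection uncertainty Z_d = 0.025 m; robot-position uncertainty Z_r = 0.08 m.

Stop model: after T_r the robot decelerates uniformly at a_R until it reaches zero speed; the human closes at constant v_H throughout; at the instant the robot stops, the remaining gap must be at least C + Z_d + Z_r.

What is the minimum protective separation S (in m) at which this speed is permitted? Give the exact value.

S_min = 13/40 m = 0.3250 m

stop time T_s = (4/5)/4 = 0.2000 s
robot covers v_R·T_r = 0.8000·0.1000 = 0.0800 m before braking
robot under decel: 0.8000²/(2·4.0000) = 0.0800 m
human over T_r+T_s: 0.0000·(0.1000+0.2000) = 0.0000 m
C+Z_d+Z_r = 0.0600+0.0250+0.0800 = 0.1650 m
S_min ≈ 0.0800+0.0800+0.0000+0.1650  ⇒  S_min = 13/40 m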